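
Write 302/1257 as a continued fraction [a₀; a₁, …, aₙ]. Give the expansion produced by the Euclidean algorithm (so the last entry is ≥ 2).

302 = 0*1257 + 302
1257 = 4*302 + 49
302 = 6*49 + 8
49 = 6*8 + 1
8 = 8*1 + 0  (stop)
So 302/1257 = [0; 4, 6, 6, 8].

[0; 4, 6, 6, 8]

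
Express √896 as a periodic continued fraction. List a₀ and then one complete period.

[29; 1, 13, 1, 58]

a₀ = ⌊√896⌋ = 29.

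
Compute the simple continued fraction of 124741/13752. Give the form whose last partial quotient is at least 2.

124741 = 9*13752 + 973
13752 = 14*973 + 130
973 = 7*130 + 63
130 = 2*63 + 4
63 = 15*4 + 3
4 = 1*3 + 1
3 = 3*1 + 0  (stop)
So 124741/13752 = [9; 14, 7, 2, 15, 1, 3].

[9; 14, 7, 2, 15, 1, 3]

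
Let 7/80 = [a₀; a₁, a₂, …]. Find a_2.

2

7 = 0·80 + 7   →  a_0 = 0
80 = 11·7 + 3   →  a_1 = 11
7 = 2·3 + 1   →  a_2 = 2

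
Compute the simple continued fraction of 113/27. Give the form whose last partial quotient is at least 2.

[4; 5, 2, 2]

113 = 4*27 + 5
27 = 5*5 + 2
5 = 2*2 + 1
2 = 2*1 + 0  (stop)
So 113/27 = [4; 5, 2, 2].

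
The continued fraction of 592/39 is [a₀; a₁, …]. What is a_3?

1

592 = 15·39 + 7   →  a_0 = 15
39 = 5·7 + 4   →  a_1 = 5
7 = 1·4 + 3   →  a_2 = 1
4 = 1·3 + 1   →  a_3 = 1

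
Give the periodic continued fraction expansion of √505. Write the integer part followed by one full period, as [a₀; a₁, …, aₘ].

a₀ = ⌊√505⌋ = 22.
With m₀=0, d₀=1 and mₖ₊₁ = dₖaₖ − mₖ, dₖ₊₁ = (n − mₖ₊₁²)/dₖ, aₖ₊₁ = ⌊(a₀+mₖ₊₁)/dₖ₊₁⌋:
  k=1: m=22, d=21, a=2
  k=2: m=20, d=5, a=8
  k=3: m=20, d=21, a=2
  k=4: m=22, d=1, a=44
d=1 and a=2a₀=44 at k=4, so the next step gives (m, d) = (22, 21) again — its k=1 value — and the period has length 4.

[22; 2, 8, 2, 44]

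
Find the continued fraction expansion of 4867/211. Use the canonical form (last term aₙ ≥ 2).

4867 = 23*211 + 14
211 = 15*14 + 1
14 = 14*1 + 0  (stop)
So 4867/211 = [23; 15, 14].

[23; 15, 14]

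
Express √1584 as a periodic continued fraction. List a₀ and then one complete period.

a₀ = ⌊√1584⌋ = 39.
With m₀=0, d₀=1 and mₖ₊₁ = dₖaₖ − mₖ, dₖ₊₁ = (n − mₖ₊₁²)/dₖ, aₖ₊₁ = ⌊(a₀+mₖ₊₁)/dₖ₊₁⌋:
  k=1: m=39, d=63, a=1
  k=2: m=24, d=16, a=3
  k=3: m=24, d=63, a=1
  k=4: m=39, d=1, a=78
d=1 and a=2a₀=78 at k=4, so the next step gives (m, d) = (39, 63) again — its k=1 value — and the period has length 4.

[39; 1, 3, 1, 78]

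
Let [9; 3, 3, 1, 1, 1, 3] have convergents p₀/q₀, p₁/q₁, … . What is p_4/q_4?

214/23

Using pₖ = aₖpₖ₋₁ + pₖ₋₂, qₖ = aₖqₖ₋₁ + qₖ₋₂ (with p₋₁=1, p₋₂=0, q₋₁=0, q₋₂=1):
  k=0: a=9, p=9, q=1
  k=1: a=3, p=28, q=3
  k=2: a=3, p=93, q=10
  k=3: a=1, p=121, q=13
  k=4: a=1, p=214, q=23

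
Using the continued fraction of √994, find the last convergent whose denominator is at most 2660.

√994 = [31; 1, 1, 8, 1, 1, 62, …] (period length 6).
Convergents:
  p_0/q_0 = 31/1
  p_1/q_1 = 32/1
  p_2/q_2 = 63/2
  p_3/q_3 = 536/17
  p_4/q_4 = 599/19
  p_5/q_5 = 1135/36
  p_6/q_6 = 70969/2251
  p_7/q_7 = 72104/2287
  p_8/q_8 = 143073/4538
q_7 = 2287 ≤ 2660 < 4538 = q_8, so the answer is 72104/2287.

72104/2287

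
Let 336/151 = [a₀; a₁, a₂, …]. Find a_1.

4

336 = 2·151 + 34   →  a_0 = 2
151 = 4·34 + 15   →  a_1 = 4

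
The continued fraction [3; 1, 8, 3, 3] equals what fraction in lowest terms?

Fold from the inside: start with 3/1.
  3 + 1/3 = 10/3
  8 + 3/10 = 83/10
  1 + 10/83 = 93/83
  3 + 83/93 = 362/93

362/93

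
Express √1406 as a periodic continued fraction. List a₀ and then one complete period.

a₀ = ⌊√1406⌋ = 37.
With m₀=0, d₀=1 and mₖ₊₁ = dₖaₖ − mₖ, dₖ₊₁ = (n − mₖ₊₁²)/dₖ, aₖ₊₁ = ⌊(a₀+mₖ₊₁)/dₖ₊₁⌋:
  k=1: m=37, d=37, a=2
  k=2: m=37, d=1, a=74
d=1 and a=2a₀=74 at k=2, so the next step gives (m, d) = (37, 37) again — its k=1 value — and the period has length 2.

[37; 2, 74]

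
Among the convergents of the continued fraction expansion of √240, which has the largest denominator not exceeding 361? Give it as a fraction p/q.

√240 = [15; 2, 30, …] (period length 2).
Convergents:
  p_0/q_0 = 15/1
  p_1/q_1 = 31/2
  p_2/q_2 = 945/61
  p_3/q_3 = 1921/124
  p_4/q_4 = 58575/3781
q_3 = 124 ≤ 361 < 3781 = q_4, so the answer is 1921/124.

1921/124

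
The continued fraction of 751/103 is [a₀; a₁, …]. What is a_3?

751 = 7·103 + 30   →  a_0 = 7
103 = 3·30 + 13   →  a_1 = 3
30 = 2·13 + 4   →  a_2 = 2
13 = 3·4 + 1   →  a_3 = 3

3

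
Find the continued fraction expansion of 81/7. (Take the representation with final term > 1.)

81 = 11·7 + 4
7 = 1·4 + 3
4 = 1·3 + 1
3 = 3·1 + 0  (stop)
So 81/7 = [11; 1, 1, 3].

[11; 1, 1, 3]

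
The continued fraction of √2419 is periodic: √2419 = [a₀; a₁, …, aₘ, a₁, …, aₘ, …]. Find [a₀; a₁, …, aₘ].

a₀ = ⌊√2419⌋ = 49.
With m₀=0, d₀=1 and mₖ₊₁ = dₖaₖ − mₖ, dₖ₊₁ = (n − mₖ₊₁²)/dₖ, aₖ₊₁ = ⌊(a₀+mₖ₊₁)/dₖ₊₁⌋:
  k=1: m=49, d=18, a=5
  k=2: m=41, d=41, a=2
  k=3: m=41, d=18, a=5
  k=4: m=49, d=1, a=98
d=1 and a=2a₀=98 at k=4, so the next step gives (m, d) = (49, 18) again — its k=1 value — and the period has length 4.

[49; 5, 2, 5, 98]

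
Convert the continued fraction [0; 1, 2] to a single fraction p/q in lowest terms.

2/3

Fold from the inside: start with 2/1.
  1 + 1/2 = 3/2
  0 + 2/3 = 2/3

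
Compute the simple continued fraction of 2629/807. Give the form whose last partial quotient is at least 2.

[3; 3, 1, 7, 3, 8]

2629 = 3·807 + 208
807 = 3·208 + 183
208 = 1·183 + 25
183 = 7·25 + 8
25 = 3·8 + 1
8 = 8·1 + 0  (stop)
So 2629/807 = [3; 3, 1, 7, 3, 8].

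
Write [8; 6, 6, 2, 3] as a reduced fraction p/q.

Fold from the inside: start with 3/1.
  2 + 1/3 = 7/3
  6 + 3/7 = 45/7
  6 + 7/45 = 277/45
  8 + 45/277 = 2261/277

2261/277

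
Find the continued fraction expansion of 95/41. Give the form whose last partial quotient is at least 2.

95 = 2·41 + 13
41 = 3·13 + 2
13 = 6·2 + 1
2 = 2·1 + 0  (stop)
So 95/41 = [2; 3, 6, 2].

[2; 3, 6, 2]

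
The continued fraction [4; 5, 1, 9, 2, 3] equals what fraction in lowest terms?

Using pₖ = aₖpₖ₋₁ + pₖ₋₂ and qₖ = aₖqₖ₋₁ + qₖ₋₂:
  k=0: a=4, p=4, q=1
  k=1: a=5, p=21, q=5
  k=2: a=1, p=25, q=6
  k=3: a=9, p=246, q=59
  k=4: a=2, p=517, q=124
  k=5: a=3, p=1797, q=431

1797/431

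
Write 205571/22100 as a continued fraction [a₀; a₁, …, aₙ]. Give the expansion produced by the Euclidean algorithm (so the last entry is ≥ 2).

205571 = 9·22100 + 6671
22100 = 3·6671 + 2087
6671 = 3·2087 + 410
2087 = 5·410 + 37
410 = 11·37 + 3
37 = 12·3 + 1
3 = 3·1 + 0  (stop)
So 205571/22100 = [9; 3, 3, 5, 11, 12, 3].

[9; 3, 3, 5, 11, 12, 3]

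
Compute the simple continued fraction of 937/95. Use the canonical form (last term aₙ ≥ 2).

937 = 9·95 + 82
95 = 1·82 + 13
82 = 6·13 + 4
13 = 3·4 + 1
4 = 4·1 + 0  (stop)
So 937/95 = [9; 1, 6, 3, 4].

[9; 1, 6, 3, 4]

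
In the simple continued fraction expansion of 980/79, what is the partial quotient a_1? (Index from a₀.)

2

980 = 12·79 + 32   →  a_0 = 12
79 = 2·32 + 15   →  a_1 = 2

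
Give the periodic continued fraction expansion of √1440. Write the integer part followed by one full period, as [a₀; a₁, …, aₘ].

a₀ = ⌊√1440⌋ = 37.
With m₀=0, d₀=1 and mₖ₊₁ = dₖaₖ − mₖ, dₖ₊₁ = (n − mₖ₊₁²)/dₖ, aₖ₊₁ = ⌊(a₀+mₖ₊₁)/dₖ₊₁⌋:
  k=1: m=37, d=71, a=1
  k=2: m=34, d=4, a=17
  k=3: m=34, d=71, a=1
  k=4: m=37, d=1, a=74
d=1 and a=2a₀=74 at k=4, so the next step gives (m, d) = (37, 71) again — its k=1 value — and the period has length 4.

[37; 1, 17, 1, 74]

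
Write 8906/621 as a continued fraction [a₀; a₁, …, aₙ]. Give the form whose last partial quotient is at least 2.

[14; 2, 1, 13, 7, 2]

8906 = 14×621 + 212
621 = 2×212 + 197
212 = 1×197 + 15
197 = 13×15 + 2
15 = 7×2 + 1
2 = 2×1 + 0  (stop)
So 8906/621 = [14; 2, 1, 13, 7, 2].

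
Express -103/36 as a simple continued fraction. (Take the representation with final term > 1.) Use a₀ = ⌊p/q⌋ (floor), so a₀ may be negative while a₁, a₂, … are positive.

[-3; 7, 5]

-103 = -3×36 + 5
36 = 7×5 + 1
5 = 5×1 + 0  (stop)
So -103/36 = [-3; 7, 5].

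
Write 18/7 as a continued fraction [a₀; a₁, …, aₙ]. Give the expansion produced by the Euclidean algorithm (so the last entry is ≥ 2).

18 = 2·7 + 4
7 = 1·4 + 3
4 = 1·3 + 1
3 = 3·1 + 0  (stop)
So 18/7 = [2; 1, 1, 3].

[2; 1, 1, 3]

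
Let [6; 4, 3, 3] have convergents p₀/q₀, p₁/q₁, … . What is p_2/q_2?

81/13

Using pₖ = aₖpₖ₋₁ + pₖ₋₂, qₖ = aₖqₖ₋₁ + qₖ₋₂ (with p₋₁=1, p₋₂=0, q₋₁=0, q₋₂=1):
  k=0: a=6, p=6, q=1
  k=1: a=4, p=25, q=4
  k=2: a=3, p=81, q=13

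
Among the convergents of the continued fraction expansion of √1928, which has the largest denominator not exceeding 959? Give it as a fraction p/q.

√1928 = [43; 1, 9, 1, 86, …] (period length 4).
Convergents:
  p_0/q_0 = 43/1
  p_1/q_1 = 44/1
  p_2/q_2 = 439/10
  p_3/q_3 = 483/11
  p_4/q_4 = 41977/956
  p_5/q_5 = 42460/967
q_4 = 956 ≤ 959 < 967 = q_5, so the answer is 41977/956.

41977/956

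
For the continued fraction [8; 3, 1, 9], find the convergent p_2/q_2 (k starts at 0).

Using pₖ = aₖpₖ₋₁ + pₖ₋₂, qₖ = aₖqₖ₋₁ + qₖ₋₂ (with p₋₁=1, p₋₂=0, q₋₁=0, q₋₂=1):
  k=0: a=8, p=8, q=1
  k=1: a=3, p=25, q=3
  k=2: a=1, p=33, q=4

33/4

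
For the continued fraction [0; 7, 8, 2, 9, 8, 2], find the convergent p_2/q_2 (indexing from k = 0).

8/57

Using pₖ = aₖpₖ₋₁ + pₖ₋₂, qₖ = aₖqₖ₋₁ + qₖ₋₂ (with p₋₁=1, p₋₂=0, q₋₁=0, q₋₂=1):
  k=0: a=0, p=0, q=1
  k=1: a=7, p=1, q=7
  k=2: a=8, p=8, q=57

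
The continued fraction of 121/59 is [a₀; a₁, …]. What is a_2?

1

121 = 2·59 + 3   →  a_0 = 2
59 = 19·3 + 2   →  a_1 = 19
3 = 1·2 + 1   →  a_2 = 1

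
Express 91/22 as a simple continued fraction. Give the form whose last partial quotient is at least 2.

91 = 4×22 + 3
22 = 7×3 + 1
3 = 3×1 + 0  (stop)
So 91/22 = [4; 7, 3].

[4; 7, 3]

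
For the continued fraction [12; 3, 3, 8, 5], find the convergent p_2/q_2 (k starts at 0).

Using pₖ = aₖpₖ₋₁ + pₖ₋₂, qₖ = aₖqₖ₋₁ + qₖ₋₂ (with p₋₁=1, p₋₂=0, q₋₁=0, q₋₂=1):
  k=0: a=12, p=12, q=1
  k=1: a=3, p=37, q=3
  k=2: a=3, p=123, q=10

123/10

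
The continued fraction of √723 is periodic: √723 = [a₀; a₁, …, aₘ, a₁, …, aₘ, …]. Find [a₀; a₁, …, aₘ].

a₀ = ⌊√723⌋ = 26.
With m₀=0, d₀=1 and mₖ₊₁ = dₖaₖ − mₖ, dₖ₊₁ = (n − mₖ₊₁²)/dₖ, aₖ₊₁ = ⌊(a₀+mₖ₊₁)/dₖ₊₁⌋:
  k=1: m=26, d=47, a=1
  k=2: m=21, d=6, a=7
  k=3: m=21, d=47, a=1
  k=4: m=26, d=1, a=52
d=1 and a=2a₀=52 at k=4, so the next step gives (m, d) = (26, 47) again — its k=1 value — and the period has length 4.

[26; 1, 7, 1, 52]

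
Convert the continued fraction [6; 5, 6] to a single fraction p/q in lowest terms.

Using pₖ = aₖpₖ₋₁ + pₖ₋₂ and qₖ = aₖqₖ₋₁ + qₖ₋₂:
  k=0: a=6, p=6, q=1
  k=1: a=5, p=31, q=5
  k=2: a=6, p=192, q=31

192/31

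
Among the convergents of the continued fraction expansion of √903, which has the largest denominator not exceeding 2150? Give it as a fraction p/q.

√903 = [30; 20, 60, …] (period length 2).
Convergents:
  p_0/q_0 = 30/1
  p_1/q_1 = 601/20
  p_2/q_2 = 36090/1201
  p_3/q_3 = 722401/24040
q_2 = 1201 ≤ 2150 < 24040 = q_3, so the answer is 36090/1201.

36090/1201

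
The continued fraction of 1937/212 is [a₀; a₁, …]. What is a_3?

1937 = 9·212 + 29   →  a_0 = 9
212 = 7·29 + 9   →  a_1 = 7
29 = 3·9 + 2   →  a_2 = 3
9 = 4·2 + 1   →  a_3 = 4

4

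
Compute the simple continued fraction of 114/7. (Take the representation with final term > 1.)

114 = 16·7 + 2
7 = 3·2 + 1
2 = 2·1 + 0  (stop)
So 114/7 = [16; 3, 2].

[16; 3, 2]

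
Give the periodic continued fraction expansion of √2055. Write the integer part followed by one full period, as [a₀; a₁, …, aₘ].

a₀ = ⌊√2055⌋ = 45.
With m₀=0, d₀=1 and mₖ₊₁ = dₖaₖ − mₖ, dₖ₊₁ = (n − mₖ₊₁²)/dₖ, aₖ₊₁ = ⌊(a₀+mₖ₊₁)/dₖ₊₁⌋:
  k=1: m=45, d=30, a=3
  k=2: m=45, d=1, a=90
d=1 and a=2a₀=90 at k=2, so the next step gives (m, d) = (45, 30) again — its k=1 value — and the period has length 2.

[45; 3, 90]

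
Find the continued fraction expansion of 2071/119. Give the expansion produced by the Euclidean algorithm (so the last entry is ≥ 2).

2071 = 17·119 + 48
119 = 2·48 + 23
48 = 2·23 + 2
23 = 11·2 + 1
2 = 2·1 + 0  (stop)
So 2071/119 = [17; 2, 2, 11, 2].

[17; 2, 2, 11, 2]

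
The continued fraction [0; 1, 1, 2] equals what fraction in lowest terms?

Using pₖ = aₖpₖ₋₁ + pₖ₋₂ and qₖ = aₖqₖ₋₁ + qₖ₋₂:
  k=0: a=0, p=0, q=1
  k=1: a=1, p=1, q=1
  k=2: a=1, p=1, q=2
  k=3: a=2, p=3, q=5

3/5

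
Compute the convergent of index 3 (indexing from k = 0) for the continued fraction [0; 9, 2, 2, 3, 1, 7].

Using pₖ = aₖpₖ₋₁ + pₖ₋₂, qₖ = aₖqₖ₋₁ + qₖ₋₂ (with p₋₁=1, p₋₂=0, q₋₁=0, q₋₂=1):
  k=0: a=0, p=0, q=1
  k=1: a=9, p=1, q=9
  k=2: a=2, p=2, q=19
  k=3: a=2, p=5, q=47

5/47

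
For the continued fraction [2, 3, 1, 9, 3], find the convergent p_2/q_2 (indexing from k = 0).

9/4

Using pₖ = aₖpₖ₋₁ + pₖ₋₂, qₖ = aₖqₖ₋₁ + qₖ₋₂ (with p₋₁=1, p₋₂=0, q₋₁=0, q₋₂=1):
  k=0: a=2, p=2, q=1
  k=1: a=3, p=7, q=3
  k=2: a=1, p=9, q=4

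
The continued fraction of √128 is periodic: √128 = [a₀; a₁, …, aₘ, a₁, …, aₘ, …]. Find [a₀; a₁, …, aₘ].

[11; 3, 5, 3, 22]

a₀ = ⌊√128⌋ = 11.
With m₀=0, d₀=1 and mₖ₊₁ = dₖaₖ − mₖ, dₖ₊₁ = (n − mₖ₊₁²)/dₖ, aₖ₊₁ = ⌊(a₀+mₖ₊₁)/dₖ₊₁⌋:
  k=1: m=11, d=7, a=3
  k=2: m=10, d=4, a=5
  k=3: m=10, d=7, a=3
  k=4: m=11, d=1, a=22
d=1 and a=2a₀=22 at k=4, so the next step gives (m, d) = (11, 7) again — its k=1 value — and the period has length 4.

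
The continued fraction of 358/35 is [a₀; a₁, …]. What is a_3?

1

358 = 10·35 + 8   →  a_0 = 10
35 = 4·8 + 3   →  a_1 = 4
8 = 2·3 + 2   →  a_2 = 2
3 = 1·2 + 1   →  a_3 = 1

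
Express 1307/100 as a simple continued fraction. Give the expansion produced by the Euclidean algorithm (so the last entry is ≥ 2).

1307 = 13*100 + 7
100 = 14*7 + 2
7 = 3*2 + 1
2 = 2*1 + 0  (stop)
So 1307/100 = [13; 14, 3, 2].

[13; 14, 3, 2]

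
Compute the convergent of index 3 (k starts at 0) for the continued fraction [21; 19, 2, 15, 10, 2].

Using pₖ = aₖpₖ₋₁ + pₖ₋₂, qₖ = aₖqₖ₋₁ + qₖ₋₂ (with p₋₁=1, p₋₂=0, q₋₁=0, q₋₂=1):
  k=0: a=21, p=21, q=1
  k=1: a=19, p=400, q=19
  k=2: a=2, p=821, q=39
  k=3: a=15, p=12715, q=604

12715/604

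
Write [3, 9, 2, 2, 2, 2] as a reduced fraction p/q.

848/273

Using pₖ = aₖpₖ₋₁ + pₖ₋₂ and qₖ = aₖqₖ₋₁ + qₖ₋₂:
  k=0: a=3, p=3, q=1
  k=1: a=9, p=28, q=9
  k=2: a=2, p=59, q=19
  k=3: a=2, p=146, q=47
  k=4: a=2, p=351, q=113
  k=5: a=2, p=848, q=273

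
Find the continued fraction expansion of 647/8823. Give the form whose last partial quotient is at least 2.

647 = 0×8823 + 647
8823 = 13×647 + 412
647 = 1×412 + 235
412 = 1×235 + 177
235 = 1×177 + 58
177 = 3×58 + 3
58 = 19×3 + 1
3 = 3×1 + 0  (stop)
So 647/8823 = [0; 13, 1, 1, 1, 3, 19, 3].

[0; 13, 1, 1, 1, 3, 19, 3]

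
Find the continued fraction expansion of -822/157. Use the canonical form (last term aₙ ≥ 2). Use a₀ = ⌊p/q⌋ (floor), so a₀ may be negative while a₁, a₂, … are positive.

[-6; 1, 3, 4, 9]

-822 = -6*157 + 120
157 = 1*120 + 37
120 = 3*37 + 9
37 = 4*9 + 1
9 = 9*1 + 0  (stop)
So -822/157 = [-6; 1, 3, 4, 9].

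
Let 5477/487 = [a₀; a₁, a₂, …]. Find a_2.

5477 = 11·487 + 120   →  a_0 = 11
487 = 4·120 + 7   →  a_1 = 4
120 = 17·7 + 1   →  a_2 = 17

17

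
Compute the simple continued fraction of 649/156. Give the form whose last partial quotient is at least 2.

[4; 6, 4, 6]

649 = 4*156 + 25
156 = 6*25 + 6
25 = 4*6 + 1
6 = 6*1 + 0  (stop)
So 649/156 = [4; 6, 4, 6].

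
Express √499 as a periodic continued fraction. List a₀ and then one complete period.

a₀ = ⌊√499⌋ = 22.
With m₀=0, d₀=1 and mₖ₊₁ = dₖaₖ − mₖ, dₖ₊₁ = (n − mₖ₊₁²)/dₖ, aₖ₊₁ = ⌊(a₀+mₖ₊₁)/dₖ₊₁⌋:
  k=1: m=22, d=15, a=2
  k=2: m=8, d=29, a=1
  k=3: m=21, d=2, a=21
  k=4: m=21, d=29, a=1
  k=5: m=8, d=15, a=2
  k=6: m=22, d=1, a=44
d=1 and a=2a₀=44 at k=6, so the next step gives (m, d) = (22, 15) again — its k=1 value — and the period has length 6.

[22; 2, 1, 21, 1, 2, 44]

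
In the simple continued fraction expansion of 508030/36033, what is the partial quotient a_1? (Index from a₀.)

508030 = 14·36033 + 3568   →  a_0 = 14
36033 = 10·3568 + 353   →  a_1 = 10

10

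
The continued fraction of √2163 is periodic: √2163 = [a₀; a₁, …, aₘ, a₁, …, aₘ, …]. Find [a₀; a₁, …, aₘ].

[46; 1, 1, 30, 1, 1, 92]

a₀ = ⌊√2163⌋ = 46.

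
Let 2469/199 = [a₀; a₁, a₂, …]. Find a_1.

2

2469 = 12·199 + 81   →  a_0 = 12
199 = 2·81 + 37   →  a_1 = 2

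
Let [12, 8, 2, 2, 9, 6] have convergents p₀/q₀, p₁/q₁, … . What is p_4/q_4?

Using pₖ = aₖpₖ₋₁ + pₖ₋₂, qₖ = aₖqₖ₋₁ + qₖ₋₂ (with p₋₁=1, p₋₂=0, q₋₁=0, q₋₂=1):
  k=0: a=12, p=12, q=1
  k=1: a=8, p=97, q=8
  k=2: a=2, p=206, q=17
  k=3: a=2, p=509, q=42
  k=4: a=9, p=4787, q=395

4787/395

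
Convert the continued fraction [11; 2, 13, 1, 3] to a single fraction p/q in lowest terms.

1309/114

Fold from the inside: start with 3/1.
  1 + 1/3 = 4/3
  13 + 3/4 = 55/4
  2 + 4/55 = 114/55
  11 + 55/114 = 1309/114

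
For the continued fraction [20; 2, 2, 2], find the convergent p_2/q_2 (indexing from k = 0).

102/5

Using pₖ = aₖpₖ₋₁ + pₖ₋₂, qₖ = aₖqₖ₋₁ + qₖ₋₂ (with p₋₁=1, p₋₂=0, q₋₁=0, q₋₂=1):
  k=0: a=20, p=20, q=1
  k=1: a=2, p=41, q=2
  k=2: a=2, p=102, q=5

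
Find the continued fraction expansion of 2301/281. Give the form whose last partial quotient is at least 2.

2301 = 8×281 + 53
281 = 5×53 + 16
53 = 3×16 + 5
16 = 3×5 + 1
5 = 5×1 + 0  (stop)
So 2301/281 = [8; 5, 3, 3, 5].

[8; 5, 3, 3, 5]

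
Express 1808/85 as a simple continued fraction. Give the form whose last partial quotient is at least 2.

1808 = 21×85 + 23
85 = 3×23 + 16
23 = 1×16 + 7
16 = 2×7 + 2
7 = 3×2 + 1
2 = 2×1 + 0  (stop)
So 1808/85 = [21; 3, 1, 2, 3, 2].

[21; 3, 1, 2, 3, 2]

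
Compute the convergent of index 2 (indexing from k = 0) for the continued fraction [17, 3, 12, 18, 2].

641/37

Using pₖ = aₖpₖ₋₁ + pₖ₋₂, qₖ = aₖqₖ₋₁ + qₖ₋₂ (with p₋₁=1, p₋₂=0, q₋₁=0, q₋₂=1):
  k=0: a=17, p=17, q=1
  k=1: a=3, p=52, q=3
  k=2: a=12, p=641, q=37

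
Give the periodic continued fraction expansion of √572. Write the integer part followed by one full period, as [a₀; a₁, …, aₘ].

[23; 1, 10, 1, 46]

a₀ = ⌊√572⌋ = 23.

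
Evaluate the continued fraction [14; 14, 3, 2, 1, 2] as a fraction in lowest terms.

5431/386

Fold from the inside: start with 2/1.
  1 + 1/2 = 3/2
  2 + 2/3 = 8/3
  3 + 3/8 = 27/8
  14 + 8/27 = 386/27
  14 + 27/386 = 5431/386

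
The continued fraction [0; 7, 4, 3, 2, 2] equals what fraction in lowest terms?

Fold from the inside: start with 2/1.
  2 + 1/2 = 5/2
  3 + 2/5 = 17/5
  4 + 5/17 = 73/17
  7 + 17/73 = 528/73
  0 + 73/528 = 73/528

73/528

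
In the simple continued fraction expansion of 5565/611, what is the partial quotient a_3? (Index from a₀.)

5565 = 9·611 + 66   →  a_0 = 9
611 = 9·66 + 17   →  a_1 = 9
66 = 3·17 + 15   →  a_2 = 3
17 = 1·15 + 2   →  a_3 = 1

1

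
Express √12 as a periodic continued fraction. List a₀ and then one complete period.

a₀ = ⌊√12⌋ = 3.
With m₀=0, d₀=1 and mₖ₊₁ = dₖaₖ − mₖ, dₖ₊₁ = (n − mₖ₊₁²)/dₖ, aₖ₊₁ = ⌊(a₀+mₖ₊₁)/dₖ₊₁⌋:
  k=1: m=3, d=3, a=2
  k=2: m=3, d=1, a=6
d=1 and a=2a₀=6 at k=2, so the next step gives (m, d) = (3, 3) again — its k=1 value — and the period has length 2.

[3; 2, 6]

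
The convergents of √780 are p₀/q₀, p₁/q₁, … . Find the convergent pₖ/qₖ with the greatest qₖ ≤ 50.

391/14

√780 = [27; 1, 12, 1, 54, …] (period length 4).
Convergents:
  p_0/q_0 = 27/1
  p_1/q_1 = 28/1
  p_2/q_2 = 363/13
  p_3/q_3 = 391/14
  p_4/q_4 = 21477/769
q_3 = 14 ≤ 50 < 769 = q_4, so the answer is 391/14.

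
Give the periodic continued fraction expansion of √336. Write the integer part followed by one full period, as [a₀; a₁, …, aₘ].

a₀ = ⌊√336⌋ = 18.
With m₀=0, d₀=1 and mₖ₊₁ = dₖaₖ − mₖ, dₖ₊₁ = (n − mₖ₊₁²)/dₖ, aₖ₊₁ = ⌊(a₀+mₖ₊₁)/dₖ₊₁⌋:
  k=1: m=18, d=12, a=3
  k=2: m=18, d=1, a=36
d=1 and a=2a₀=36 at k=2, so the next step gives (m, d) = (18, 12) again — its k=1 value — and the period has length 2.

[18; 3, 36]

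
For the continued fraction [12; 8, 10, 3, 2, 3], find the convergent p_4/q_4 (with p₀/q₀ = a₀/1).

Using pₖ = aₖpₖ₋₁ + pₖ₋₂, qₖ = aₖqₖ₋₁ + qₖ₋₂ (with p₋₁=1, p₋₂=0, q₋₁=0, q₋₂=1):
  k=0: a=12, p=12, q=1
  k=1: a=8, p=97, q=8
  k=2: a=10, p=982, q=81
  k=3: a=3, p=3043, q=251
  k=4: a=2, p=7068, q=583

7068/583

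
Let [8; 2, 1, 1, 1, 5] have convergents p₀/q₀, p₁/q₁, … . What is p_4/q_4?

67/8

Using pₖ = aₖpₖ₋₁ + pₖ₋₂, qₖ = aₖqₖ₋₁ + qₖ₋₂ (with p₋₁=1, p₋₂=0, q₋₁=0, q₋₂=1):
  k=0: a=8, p=8, q=1
  k=1: a=2, p=17, q=2
  k=2: a=1, p=25, q=3
  k=3: a=1, p=42, q=5
  k=4: a=1, p=67, q=8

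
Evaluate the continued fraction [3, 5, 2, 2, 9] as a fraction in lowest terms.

Fold from the inside: start with 9/1.
  2 + 1/9 = 19/9
  2 + 9/19 = 47/19
  5 + 19/47 = 254/47
  3 + 47/254 = 809/254

809/254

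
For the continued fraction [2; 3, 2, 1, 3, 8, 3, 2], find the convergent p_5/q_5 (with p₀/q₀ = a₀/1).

703/306

Using pₖ = aₖpₖ₋₁ + pₖ₋₂, qₖ = aₖqₖ₋₁ + qₖ₋₂ (with p₋₁=1, p₋₂=0, q₋₁=0, q₋₂=1):
  k=0: a=2, p=2, q=1
  k=1: a=3, p=7, q=3
  k=2: a=2, p=16, q=7
  k=3: a=1, p=23, q=10
  k=4: a=3, p=85, q=37
  k=5: a=8, p=703, q=306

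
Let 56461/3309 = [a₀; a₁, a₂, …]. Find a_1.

15

56461 = 17·3309 + 208   →  a_0 = 17
3309 = 15·208 + 189   →  a_1 = 15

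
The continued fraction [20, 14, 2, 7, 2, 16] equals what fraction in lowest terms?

Fold from the inside: start with 16/1.
  2 + 1/16 = 33/16
  7 + 16/33 = 247/33
  2 + 33/247 = 527/247
  14 + 247/527 = 7625/527
  20 + 527/7625 = 153027/7625

153027/7625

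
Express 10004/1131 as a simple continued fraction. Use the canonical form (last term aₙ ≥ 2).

10004 = 8×1131 + 956
1131 = 1×956 + 175
956 = 5×175 + 81
175 = 2×81 + 13
81 = 6×13 + 3
13 = 4×3 + 1
3 = 3×1 + 0  (stop)
So 10004/1131 = [8; 1, 5, 2, 6, 4, 3].

[8; 1, 5, 2, 6, 4, 3]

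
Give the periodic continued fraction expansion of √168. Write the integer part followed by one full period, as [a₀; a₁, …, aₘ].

a₀ = ⌊√168⌋ = 12.
With m₀=0, d₀=1 and mₖ₊₁ = dₖaₖ − mₖ, dₖ₊₁ = (n − mₖ₊₁²)/dₖ, aₖ₊₁ = ⌊(a₀+mₖ₊₁)/dₖ₊₁⌋:
  k=1: m=12, d=24, a=1
  k=2: m=12, d=1, a=24
d=1 and a=2a₀=24 at k=2, so the next step gives (m, d) = (12, 24) again — its k=1 value — and the period has length 2.

[12; 1, 24]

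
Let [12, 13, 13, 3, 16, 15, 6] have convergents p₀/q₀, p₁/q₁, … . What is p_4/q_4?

103109/8538

Using pₖ = aₖpₖ₋₁ + pₖ₋₂, qₖ = aₖqₖ₋₁ + qₖ₋₂ (with p₋₁=1, p₋₂=0, q₋₁=0, q₋₂=1):
  k=0: a=12, p=12, q=1
  k=1: a=13, p=157, q=13
  k=2: a=13, p=2053, q=170
  k=3: a=3, p=6316, q=523
  k=4: a=16, p=103109, q=8538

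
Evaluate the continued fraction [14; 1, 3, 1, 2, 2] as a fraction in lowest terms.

488/33

Using pₖ = aₖpₖ₋₁ + pₖ₋₂ and qₖ = aₖqₖ₋₁ + qₖ₋₂:
  k=0: a=14, p=14, q=1
  k=1: a=1, p=15, q=1
  k=2: a=3, p=59, q=4
  k=3: a=1, p=74, q=5
  k=4: a=2, p=207, q=14
  k=5: a=2, p=488, q=33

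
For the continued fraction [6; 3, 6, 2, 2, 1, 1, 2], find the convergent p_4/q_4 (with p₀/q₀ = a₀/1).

Using pₖ = aₖpₖ₋₁ + pₖ₋₂, qₖ = aₖqₖ₋₁ + qₖ₋₂ (with p₋₁=1, p₋₂=0, q₋₁=0, q₋₂=1):
  k=0: a=6, p=6, q=1
  k=1: a=3, p=19, q=3
  k=2: a=6, p=120, q=19
  k=3: a=2, p=259, q=41
  k=4: a=2, p=638, q=101

638/101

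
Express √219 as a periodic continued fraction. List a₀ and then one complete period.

a₀ = ⌊√219⌋ = 14.
With m₀=0, d₀=1 and mₖ₊₁ = dₖaₖ − mₖ, dₖ₊₁ = (n − mₖ₊₁²)/dₖ, aₖ₊₁ = ⌊(a₀+mₖ₊₁)/dₖ₊₁⌋:
  k=1: m=14, d=23, a=1
  k=2: m=9, d=6, a=3
  k=3: m=9, d=23, a=1
  k=4: m=14, d=1, a=28
d=1 and a=2a₀=28 at k=4, so the next step gives (m, d) = (14, 23) again — its k=1 value — and the period has length 4.

[14; 1, 3, 1, 28]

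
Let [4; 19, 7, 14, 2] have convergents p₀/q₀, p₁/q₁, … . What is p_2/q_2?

Using pₖ = aₖpₖ₋₁ + pₖ₋₂, qₖ = aₖqₖ₋₁ + qₖ₋₂ (with p₋₁=1, p₋₂=0, q₋₁=0, q₋₂=1):
  k=0: a=4, p=4, q=1
  k=1: a=19, p=77, q=19
  k=2: a=7, p=543, q=134

543/134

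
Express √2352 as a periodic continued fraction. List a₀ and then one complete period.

a₀ = ⌊√2352⌋ = 48.

[48; 2, 96]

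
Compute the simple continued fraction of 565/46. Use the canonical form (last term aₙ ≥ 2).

[12; 3, 1, 1, 6]

565 = 12×46 + 13
46 = 3×13 + 7
13 = 1×7 + 6
7 = 1×6 + 1
6 = 6×1 + 0  (stop)
So 565/46 = [12; 3, 1, 1, 6].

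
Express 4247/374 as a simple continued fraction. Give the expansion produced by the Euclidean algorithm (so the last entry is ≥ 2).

4247 = 11·374 + 133
374 = 2·133 + 108
133 = 1·108 + 25
108 = 4·25 + 8
25 = 3·8 + 1
8 = 8·1 + 0  (stop)
So 4247/374 = [11; 2, 1, 4, 3, 8].

[11; 2, 1, 4, 3, 8]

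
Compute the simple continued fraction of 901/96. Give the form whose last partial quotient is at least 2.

901 = 9·96 + 37
96 = 2·37 + 22
37 = 1·22 + 15
22 = 1·15 + 7
15 = 2·7 + 1
7 = 7·1 + 0  (stop)
So 901/96 = [9; 2, 1, 1, 2, 7].

[9; 2, 1, 1, 2, 7]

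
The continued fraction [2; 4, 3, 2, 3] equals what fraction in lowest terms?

230/103

Fold from the inside: start with 3/1.
  2 + 1/3 = 7/3
  3 + 3/7 = 24/7
  4 + 7/24 = 103/24
  2 + 24/103 = 230/103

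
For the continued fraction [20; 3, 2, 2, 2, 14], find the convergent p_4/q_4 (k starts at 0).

Using pₖ = aₖpₖ₋₁ + pₖ₋₂, qₖ = aₖqₖ₋₁ + qₖ₋₂ (with p₋₁=1, p₋₂=0, q₋₁=0, q₋₂=1):
  k=0: a=20, p=20, q=1
  k=1: a=3, p=61, q=3
  k=2: a=2, p=142, q=7
  k=3: a=2, p=345, q=17
  k=4: a=2, p=832, q=41

832/41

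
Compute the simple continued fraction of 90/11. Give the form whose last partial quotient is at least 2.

90 = 8×11 + 2
11 = 5×2 + 1
2 = 2×1 + 0  (stop)
So 90/11 = [8; 5, 2].

[8; 5, 2]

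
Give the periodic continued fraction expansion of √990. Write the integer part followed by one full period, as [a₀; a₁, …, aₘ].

[31; 2, 6, 2, 62]

a₀ = ⌊√990⌋ = 31.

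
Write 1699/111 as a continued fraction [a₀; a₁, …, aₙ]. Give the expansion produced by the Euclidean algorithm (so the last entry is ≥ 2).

1699 = 15*111 + 34
111 = 3*34 + 9
34 = 3*9 + 7
9 = 1*7 + 2
7 = 3*2 + 1
2 = 2*1 + 0  (stop)
So 1699/111 = [15; 3, 3, 1, 3, 2].

[15; 3, 3, 1, 3, 2]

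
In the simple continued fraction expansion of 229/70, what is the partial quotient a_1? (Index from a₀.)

3

229 = 3·70 + 19   →  a_0 = 3
70 = 3·19 + 13   →  a_1 = 3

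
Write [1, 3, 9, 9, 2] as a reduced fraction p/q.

711/538

Using pₖ = aₖpₖ₋₁ + pₖ₋₂ and qₖ = aₖqₖ₋₁ + qₖ₋₂:
  k=0: a=1, p=1, q=1
  k=1: a=3, p=4, q=3
  k=2: a=9, p=37, q=28
  k=3: a=9, p=337, q=255
  k=4: a=2, p=711, q=538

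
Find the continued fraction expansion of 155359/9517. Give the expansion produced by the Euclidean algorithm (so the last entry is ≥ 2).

[16; 3, 12, 17, 15]

155359 = 16×9517 + 3087
9517 = 3×3087 + 256
3087 = 12×256 + 15
256 = 17×15 + 1
15 = 15×1 + 0  (stop)
So 155359/9517 = [16; 3, 12, 17, 15].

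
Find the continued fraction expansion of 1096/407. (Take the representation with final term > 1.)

1096 = 2*407 + 282
407 = 1*282 + 125
282 = 2*125 + 32
125 = 3*32 + 29
32 = 1*29 + 3
29 = 9*3 + 2
3 = 1*2 + 1
2 = 2*1 + 0  (stop)
So 1096/407 = [2; 1, 2, 3, 1, 9, 1, 2].

[2; 1, 2, 3, 1, 9, 1, 2]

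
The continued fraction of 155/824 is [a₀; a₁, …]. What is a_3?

6

155 = 0·824 + 155   →  a_0 = 0
824 = 5·155 + 49   →  a_1 = 5
155 = 3·49 + 8   →  a_2 = 3
49 = 6·8 + 1   →  a_3 = 6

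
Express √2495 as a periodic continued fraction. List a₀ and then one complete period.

[49; 1, 18, 1, 98]

a₀ = ⌊√2495⌋ = 49.
With m₀=0, d₀=1 and mₖ₊₁ = dₖaₖ − mₖ, dₖ₊₁ = (n − mₖ₊₁²)/dₖ, aₖ₊₁ = ⌊(a₀+mₖ₊₁)/dₖ₊₁⌋:
  k=1: m=49, d=94, a=1
  k=2: m=45, d=5, a=18
  k=3: m=45, d=94, a=1
  k=4: m=49, d=1, a=98
d=1 and a=2a₀=98 at k=4, so the next step gives (m, d) = (49, 94) again — its k=1 value — and the period has length 4.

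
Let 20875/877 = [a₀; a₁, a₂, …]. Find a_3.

20875 = 23·877 + 704   →  a_0 = 23
877 = 1·704 + 173   →  a_1 = 1
704 = 4·173 + 12   →  a_2 = 4
173 = 14·12 + 5   →  a_3 = 14

14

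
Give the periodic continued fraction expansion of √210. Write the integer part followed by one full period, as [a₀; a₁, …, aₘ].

a₀ = ⌊√210⌋ = 14.
With m₀=0, d₀=1 and mₖ₊₁ = dₖaₖ − mₖ, dₖ₊₁ = (n − mₖ₊₁²)/dₖ, aₖ₊₁ = ⌊(a₀+mₖ₊₁)/dₖ₊₁⌋:
  k=1: m=14, d=14, a=2
  k=2: m=14, d=1, a=28
d=1 and a=2a₀=28 at k=2, so the next step gives (m, d) = (14, 14) again — its k=1 value — and the period has length 2.

[14; 2, 28]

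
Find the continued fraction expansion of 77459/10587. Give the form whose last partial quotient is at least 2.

77459 = 7×10587 + 3350
10587 = 3×3350 + 537
3350 = 6×537 + 128
537 = 4×128 + 25
128 = 5×25 + 3
25 = 8×3 + 1
3 = 3×1 + 0  (stop)
So 77459/10587 = [7; 3, 6, 4, 5, 8, 3].

[7; 3, 6, 4, 5, 8, 3]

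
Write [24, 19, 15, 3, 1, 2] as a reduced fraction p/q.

Using pₖ = aₖpₖ₋₁ + pₖ₋₂ and qₖ = aₖqₖ₋₁ + qₖ₋₂:
  k=0: a=24, p=24, q=1
  k=1: a=19, p=457, q=19
  k=2: a=15, p=6879, q=286
  k=3: a=3, p=21094, q=877
  k=4: a=1, p=27973, q=1163
  k=5: a=2, p=77040, q=3203

77040/3203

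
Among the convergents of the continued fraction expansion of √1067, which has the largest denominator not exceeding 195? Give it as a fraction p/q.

6337/194

√1067 = [32; 1, 1, 1, 64, …] (period length 4).
Convergents:
  p_0/q_0 = 32/1
  p_1/q_1 = 33/1
  p_2/q_2 = 65/2
  p_3/q_3 = 98/3
  p_4/q_4 = 6337/194
  p_5/q_5 = 6435/197
q_4 = 194 ≤ 195 < 197 = q_5, so the answer is 6337/194.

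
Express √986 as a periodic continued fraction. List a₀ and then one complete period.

a₀ = ⌊√986⌋ = 31.
With m₀=0, d₀=1 and mₖ₊₁ = dₖaₖ − mₖ, dₖ₊₁ = (n − mₖ₊₁²)/dₖ, aₖ₊₁ = ⌊(a₀+mₖ₊₁)/dₖ₊₁⌋:
  k=1: m=31, d=25, a=2
  k=2: m=19, d=25, a=2
  k=3: m=31, d=1, a=62
d=1 and a=2a₀=62 at k=3, so the next step gives (m, d) = (31, 25) again — its k=1 value — and the period has length 3.

[31; 2, 2, 62]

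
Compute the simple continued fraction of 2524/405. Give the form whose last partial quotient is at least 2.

2524 = 6·405 + 94
405 = 4·94 + 29
94 = 3·29 + 7
29 = 4·7 + 1
7 = 7·1 + 0  (stop)
So 2524/405 = [6; 4, 3, 4, 7].

[6; 4, 3, 4, 7]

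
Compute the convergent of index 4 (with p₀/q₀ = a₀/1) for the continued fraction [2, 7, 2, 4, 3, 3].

Using pₖ = aₖpₖ₋₁ + pₖ₋₂, qₖ = aₖqₖ₋₁ + qₖ₋₂ (with p₋₁=1, p₋₂=0, q₋₁=0, q₋₂=1):
  k=0: a=2, p=2, q=1
  k=1: a=7, p=15, q=7
  k=2: a=2, p=32, q=15
  k=3: a=4, p=143, q=67
  k=4: a=3, p=461, q=216

461/216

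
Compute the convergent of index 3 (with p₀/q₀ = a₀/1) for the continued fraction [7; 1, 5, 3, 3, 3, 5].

Using pₖ = aₖpₖ₋₁ + pₖ₋₂, qₖ = aₖqₖ₋₁ + qₖ₋₂ (with p₋₁=1, p₋₂=0, q₋₁=0, q₋₂=1):
  k=0: a=7, p=7, q=1
  k=1: a=1, p=8, q=1
  k=2: a=5, p=47, q=6
  k=3: a=3, p=149, q=19

149/19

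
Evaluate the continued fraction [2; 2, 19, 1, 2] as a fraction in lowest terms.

301/121

Using pₖ = aₖpₖ₋₁ + pₖ₋₂ and qₖ = aₖqₖ₋₁ + qₖ₋₂:
  k=0: a=2, p=2, q=1
  k=1: a=2, p=5, q=2
  k=2: a=19, p=97, q=39
  k=3: a=1, p=102, q=41
  k=4: a=2, p=301, q=121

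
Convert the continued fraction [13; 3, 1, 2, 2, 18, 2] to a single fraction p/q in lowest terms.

Fold from the inside: start with 2/1.
  18 + 1/2 = 37/2
  2 + 2/37 = 76/37
  2 + 37/76 = 189/76
  1 + 76/189 = 265/189
  3 + 189/265 = 984/265
  13 + 265/984 = 13057/984

13057/984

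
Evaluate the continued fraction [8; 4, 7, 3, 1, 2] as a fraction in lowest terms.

Using pₖ = aₖpₖ₋₁ + pₖ₋₂ and qₖ = aₖqₖ₋₁ + qₖ₋₂:
  k=0: a=8, p=8, q=1
  k=1: a=4, p=33, q=4
  k=2: a=7, p=239, q=29
  k=3: a=3, p=750, q=91
  k=4: a=1, p=989, q=120
  k=5: a=2, p=2728, q=331

2728/331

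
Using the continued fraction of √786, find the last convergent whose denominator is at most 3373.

43988/1569

√786 = [28; 28, 56, …] (period length 2).
Convergents:
  p_0/q_0 = 28/1
  p_1/q_1 = 785/28
  p_2/q_2 = 43988/1569
  p_3/q_3 = 1232449/43960
q_2 = 1569 ≤ 3373 < 43960 = q_3, so the answer is 43988/1569.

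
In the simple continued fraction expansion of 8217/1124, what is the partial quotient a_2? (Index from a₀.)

4

8217 = 7·1124 + 349   →  a_0 = 7
1124 = 3·349 + 77   →  a_1 = 3
349 = 4·77 + 41   →  a_2 = 4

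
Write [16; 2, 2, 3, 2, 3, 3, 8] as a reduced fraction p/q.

Fold from the inside: start with 8/1.
  3 + 1/8 = 25/8
  3 + 8/25 = 83/25
  2 + 25/83 = 191/83
  3 + 83/191 = 656/191
  2 + 191/656 = 1503/656
  2 + 656/1503 = 3662/1503
  16 + 1503/3662 = 60095/3662

60095/3662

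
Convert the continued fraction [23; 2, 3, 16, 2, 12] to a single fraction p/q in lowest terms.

Fold from the inside: start with 12/1.
  2 + 1/12 = 25/12
  16 + 12/25 = 412/25
  3 + 25/412 = 1261/412
  2 + 412/1261 = 2934/1261
  23 + 1261/2934 = 68743/2934

68743/2934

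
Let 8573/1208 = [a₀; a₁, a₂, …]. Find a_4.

8573 = 7·1208 + 117   →  a_0 = 7
1208 = 10·117 + 38   →  a_1 = 10
117 = 3·38 + 3   →  a_2 = 3
38 = 12·3 + 2   →  a_3 = 12
3 = 1·2 + 1   →  a_4 = 1

1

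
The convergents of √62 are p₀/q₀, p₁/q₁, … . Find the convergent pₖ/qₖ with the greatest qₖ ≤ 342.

1000/127

√62 = [7; 1, 6, 1, 14, …] (period length 4).
Convergents:
  p_0/q_0 = 7/1
  p_1/q_1 = 8/1
  p_2/q_2 = 55/7
  p_3/q_3 = 63/8
  p_4/q_4 = 937/119
  p_5/q_5 = 1000/127
  p_6/q_6 = 6937/881
q_5 = 127 ≤ 342 < 881 = q_6, so the answer is 1000/127.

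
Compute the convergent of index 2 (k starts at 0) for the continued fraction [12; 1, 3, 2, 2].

Using pₖ = aₖpₖ₋₁ + pₖ₋₂, qₖ = aₖqₖ₋₁ + qₖ₋₂ (with p₋₁=1, p₋₂=0, q₋₁=0, q₋₂=1):
  k=0: a=12, p=12, q=1
  k=1: a=1, p=13, q=1
  k=2: a=3, p=51, q=4

51/4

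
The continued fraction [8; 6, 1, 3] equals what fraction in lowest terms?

220/27

Using pₖ = aₖpₖ₋₁ + pₖ₋₂ and qₖ = aₖqₖ₋₁ + qₖ₋₂:
  k=0: a=8, p=8, q=1
  k=1: a=6, p=49, q=6
  k=2: a=1, p=57, q=7
  k=3: a=3, p=220, q=27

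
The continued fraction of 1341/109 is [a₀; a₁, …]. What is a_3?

3

1341 = 12·109 + 33   →  a_0 = 12
109 = 3·33 + 10   →  a_1 = 3
33 = 3·10 + 3   →  a_2 = 3
10 = 3·3 + 1   →  a_3 = 3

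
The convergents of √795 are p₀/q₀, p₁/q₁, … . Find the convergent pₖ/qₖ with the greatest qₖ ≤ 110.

√795 = [28; 5, 9, 5, 56, …] (period length 4).
Convergents:
  p_0/q_0 = 28/1
  p_1/q_1 = 141/5
  p_2/q_2 = 1297/46
  p_3/q_3 = 6626/235
q_2 = 46 ≤ 110 < 235 = q_3, so the answer is 1297/46.

1297/46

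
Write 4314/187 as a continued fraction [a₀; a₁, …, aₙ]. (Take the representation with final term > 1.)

[23; 14, 2, 1, 1, 2]

4314 = 23·187 + 13
187 = 14·13 + 5
13 = 2·5 + 3
5 = 1·3 + 2
3 = 1·2 + 1
2 = 2·1 + 0  (stop)
So 4314/187 = [23; 14, 2, 1, 1, 2].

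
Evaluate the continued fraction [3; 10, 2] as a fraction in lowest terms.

65/21

Fold from the inside: start with 2/1.
  10 + 1/2 = 21/2
  3 + 2/21 = 65/21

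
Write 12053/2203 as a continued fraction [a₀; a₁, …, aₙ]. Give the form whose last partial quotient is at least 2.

12053 = 5×2203 + 1038
2203 = 2×1038 + 127
1038 = 8×127 + 22
127 = 5×22 + 17
22 = 1×17 + 5
17 = 3×5 + 2
5 = 2×2 + 1
2 = 2×1 + 0  (stop)
So 12053/2203 = [5; 2, 8, 5, 1, 3, 2, 2].

[5; 2, 8, 5, 1, 3, 2, 2]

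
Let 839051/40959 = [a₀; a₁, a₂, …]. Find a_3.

839051 = 20·40959 + 19871   →  a_0 = 20
40959 = 2·19871 + 1217   →  a_1 = 2
19871 = 16·1217 + 399   →  a_2 = 16
1217 = 3·399 + 20   →  a_3 = 3

3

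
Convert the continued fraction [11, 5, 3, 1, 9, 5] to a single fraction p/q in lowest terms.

11705/1046

Using pₖ = aₖpₖ₋₁ + pₖ₋₂ and qₖ = aₖqₖ₋₁ + qₖ₋₂:
  k=0: a=11, p=11, q=1
  k=1: a=5, p=56, q=5
  k=2: a=3, p=179, q=16
  k=3: a=1, p=235, q=21
  k=4: a=9, p=2294, q=205
  k=5: a=5, p=11705, q=1046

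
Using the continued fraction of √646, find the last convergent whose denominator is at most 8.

√646 = [25; 2, 2, 2, 50, …] (period length 4).
Convergents:
  p_0/q_0 = 25/1
  p_1/q_1 = 51/2
  p_2/q_2 = 127/5
  p_3/q_3 = 305/12
q_2 = 5 ≤ 8 < 12 = q_3, so the answer is 127/5.

127/5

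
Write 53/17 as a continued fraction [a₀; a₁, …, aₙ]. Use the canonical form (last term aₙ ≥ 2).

53 = 3·17 + 2
17 = 8·2 + 1
2 = 2·1 + 0  (stop)
So 53/17 = [3; 8, 2].

[3; 8, 2]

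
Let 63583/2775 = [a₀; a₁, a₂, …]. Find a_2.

10

63583 = 22·2775 + 2533   →  a_0 = 22
2775 = 1·2533 + 242   →  a_1 = 1
2533 = 10·242 + 113   →  a_2 = 10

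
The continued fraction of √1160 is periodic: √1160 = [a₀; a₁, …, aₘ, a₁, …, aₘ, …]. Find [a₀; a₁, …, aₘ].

[34; 17, 68]

a₀ = ⌊√1160⌋ = 34.
With m₀=0, d₀=1 and mₖ₊₁ = dₖaₖ − mₖ, dₖ₊₁ = (n − mₖ₊₁²)/dₖ, aₖ₊₁ = ⌊(a₀+mₖ₊₁)/dₖ₊₁⌋:
  k=1: m=34, d=4, a=17
  k=2: m=34, d=1, a=68
d=1 and a=2a₀=68 at k=2, so the next step gives (m, d) = (34, 4) again — its k=1 value — and the period has length 2.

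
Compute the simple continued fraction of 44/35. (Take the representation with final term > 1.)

44 = 1*35 + 9
35 = 3*9 + 8
9 = 1*8 + 1
8 = 8*1 + 0  (stop)
So 44/35 = [1; 3, 1, 8].

[1; 3, 1, 8]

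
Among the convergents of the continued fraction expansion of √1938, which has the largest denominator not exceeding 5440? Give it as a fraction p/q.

√1938 = [44; 44, 88, …] (period length 2).
Convergents:
  p_0/q_0 = 44/1
  p_1/q_1 = 1937/44
  p_2/q_2 = 170500/3873
  p_3/q_3 = 7503937/170456
q_2 = 3873 ≤ 5440 < 170456 = q_3, so the answer is 170500/3873.

170500/3873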